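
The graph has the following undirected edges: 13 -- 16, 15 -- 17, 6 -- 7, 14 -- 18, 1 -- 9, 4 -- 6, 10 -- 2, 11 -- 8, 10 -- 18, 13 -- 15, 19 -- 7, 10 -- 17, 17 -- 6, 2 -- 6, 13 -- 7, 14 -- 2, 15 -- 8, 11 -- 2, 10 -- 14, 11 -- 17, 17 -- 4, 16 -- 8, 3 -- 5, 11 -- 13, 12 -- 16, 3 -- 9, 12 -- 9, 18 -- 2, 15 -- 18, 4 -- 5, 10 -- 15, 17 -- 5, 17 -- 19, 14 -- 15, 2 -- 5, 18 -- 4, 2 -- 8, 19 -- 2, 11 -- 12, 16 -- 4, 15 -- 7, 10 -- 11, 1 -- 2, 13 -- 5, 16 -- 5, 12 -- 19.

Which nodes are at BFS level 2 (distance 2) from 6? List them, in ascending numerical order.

Level 0: 6
Level 1: 2, 4, 7, 17
Level 2: 1, 5, 8, 10, 11, 13, 14, 15, 16, 18, 19
Level 3: 3, 9, 12

1, 5, 8, 10, 11, 13, 14, 15, 16, 18, 19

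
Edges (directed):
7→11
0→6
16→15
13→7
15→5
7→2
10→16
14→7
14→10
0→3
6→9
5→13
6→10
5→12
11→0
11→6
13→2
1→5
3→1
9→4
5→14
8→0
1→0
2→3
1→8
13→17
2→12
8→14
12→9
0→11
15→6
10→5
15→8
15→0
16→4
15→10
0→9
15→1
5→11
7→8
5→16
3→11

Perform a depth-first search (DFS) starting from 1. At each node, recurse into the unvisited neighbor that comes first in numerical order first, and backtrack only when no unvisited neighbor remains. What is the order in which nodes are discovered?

1 → 0 → 3 → 11 → 6 → 9 → 4 → 10 → 5 → 12 → 13 → 2 → 7 → 8 → 14 → 17 → 16 → 15

Visit 1
1 → 0
0 → 3
3 → 11
11 → 6
6 → 9
9 → 4
6 → 10
10 → 5
5 → 12
5 → 13
13 → 2
13 → 7
7 → 8
8 → 14
13 → 17
5 → 16
16 → 15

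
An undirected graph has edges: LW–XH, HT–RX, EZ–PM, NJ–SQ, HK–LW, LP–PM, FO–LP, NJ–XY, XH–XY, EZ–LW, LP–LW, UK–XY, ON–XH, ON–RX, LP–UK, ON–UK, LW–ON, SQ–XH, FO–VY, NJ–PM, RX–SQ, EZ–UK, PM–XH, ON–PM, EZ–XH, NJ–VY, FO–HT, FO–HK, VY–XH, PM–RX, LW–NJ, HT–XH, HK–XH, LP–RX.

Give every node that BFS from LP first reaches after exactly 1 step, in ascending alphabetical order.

Level 0: LP
Level 1: FO, LW, PM, RX, UK
Level 2: EZ, HK, HT, NJ, ON, SQ, VY, XH, XY

FO, LW, PM, RX, UK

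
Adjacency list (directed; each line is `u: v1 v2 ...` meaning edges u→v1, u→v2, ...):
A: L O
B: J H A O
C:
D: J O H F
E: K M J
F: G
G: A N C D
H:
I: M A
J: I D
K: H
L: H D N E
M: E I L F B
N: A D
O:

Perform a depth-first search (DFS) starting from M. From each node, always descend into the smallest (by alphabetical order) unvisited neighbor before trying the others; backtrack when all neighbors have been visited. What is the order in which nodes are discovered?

Visit M
M → B
B → A
A → L
L → D
D → F
F → G
G → C
G → N
D → H
D → J
J → I
D → O
L → E
E → K

M, B, A, L, D, F, G, C, N, H, J, I, O, E, K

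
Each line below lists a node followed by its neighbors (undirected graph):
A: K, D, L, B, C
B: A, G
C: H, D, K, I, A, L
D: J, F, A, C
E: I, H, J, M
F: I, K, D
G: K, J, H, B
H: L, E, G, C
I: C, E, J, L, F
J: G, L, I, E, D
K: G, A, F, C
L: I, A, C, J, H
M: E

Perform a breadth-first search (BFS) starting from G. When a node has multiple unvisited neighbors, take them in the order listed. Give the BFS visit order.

Visit G; enqueue K, J, H, B → queue [K, J, H, B]
Visit K; enqueue A, F, C → queue [J, H, B, A, F, C]
Visit J; enqueue L, I, E, D → queue [H, B, A, F, C, L, I, E, D]
Visit H → queue [B, A, F, C, L, I, E, D]
Visit B → queue [A, F, C, L, I, E, D]
Visit A → queue [F, C, L, I, E, D]
Visit F → queue [C, L, I, E, D]
Visit C → queue [L, I, E, D]
Visit L → queue [I, E, D]
Visit I → queue [E, D]
Visit E; enqueue M → queue [D, M]
Visit D → queue [M]
Visit M → queue []

G K J H B A F C L I E D M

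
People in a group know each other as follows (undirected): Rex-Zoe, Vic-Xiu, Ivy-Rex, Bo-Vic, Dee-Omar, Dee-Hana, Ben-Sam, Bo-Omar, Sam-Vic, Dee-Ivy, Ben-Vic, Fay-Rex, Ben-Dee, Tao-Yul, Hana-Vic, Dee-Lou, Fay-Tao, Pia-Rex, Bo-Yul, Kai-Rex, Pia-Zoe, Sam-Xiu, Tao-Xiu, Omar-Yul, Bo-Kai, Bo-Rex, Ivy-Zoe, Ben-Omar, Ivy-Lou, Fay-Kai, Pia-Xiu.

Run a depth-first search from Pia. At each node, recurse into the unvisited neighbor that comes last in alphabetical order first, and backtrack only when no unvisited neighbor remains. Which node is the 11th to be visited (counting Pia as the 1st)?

Visit Pia
Pia → Zoe
Zoe → Rex
Rex → Kai
Kai → Fay
Fay → Tao
Tao → Yul
Yul → Omar
Omar → Dee
Dee → Lou
Lou → Ivy
Dee → Hana
Hana → Vic
Vic → Xiu
Xiu → Sam
Sam → Ben
Vic → Bo

Visit order: Pia, Zoe, Rex, Kai, Fay, Tao, Yul, Omar, Dee, Lou, Ivy, Hana, Vic, Xiu, Sam, Ben, Bo

Ivy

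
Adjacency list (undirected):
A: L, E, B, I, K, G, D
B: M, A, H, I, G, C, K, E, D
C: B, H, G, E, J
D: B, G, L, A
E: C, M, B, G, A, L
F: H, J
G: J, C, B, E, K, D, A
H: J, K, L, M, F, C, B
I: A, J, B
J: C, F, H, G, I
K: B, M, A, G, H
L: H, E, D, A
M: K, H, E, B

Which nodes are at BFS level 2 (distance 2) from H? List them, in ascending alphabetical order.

Level 0: H
Level 1: B, C, F, J, K, L, M
Level 2: A, D, E, G, I

A, D, E, G, I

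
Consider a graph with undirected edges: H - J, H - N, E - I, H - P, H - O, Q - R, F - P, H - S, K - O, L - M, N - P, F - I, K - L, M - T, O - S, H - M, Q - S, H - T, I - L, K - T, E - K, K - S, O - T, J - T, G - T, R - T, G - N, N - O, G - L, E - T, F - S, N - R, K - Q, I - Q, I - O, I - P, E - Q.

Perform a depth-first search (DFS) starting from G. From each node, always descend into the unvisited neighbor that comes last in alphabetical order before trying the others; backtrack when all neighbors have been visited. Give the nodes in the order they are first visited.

Visit G
G → T
T → R
R → Q
Q → S
S → O
O → N
N → P
P → I
I → L
L → M
M → H
H → J
L → K
K → E
I → F

G → T → R → Q → S → O → N → P → I → L → M → H → J → K → E → F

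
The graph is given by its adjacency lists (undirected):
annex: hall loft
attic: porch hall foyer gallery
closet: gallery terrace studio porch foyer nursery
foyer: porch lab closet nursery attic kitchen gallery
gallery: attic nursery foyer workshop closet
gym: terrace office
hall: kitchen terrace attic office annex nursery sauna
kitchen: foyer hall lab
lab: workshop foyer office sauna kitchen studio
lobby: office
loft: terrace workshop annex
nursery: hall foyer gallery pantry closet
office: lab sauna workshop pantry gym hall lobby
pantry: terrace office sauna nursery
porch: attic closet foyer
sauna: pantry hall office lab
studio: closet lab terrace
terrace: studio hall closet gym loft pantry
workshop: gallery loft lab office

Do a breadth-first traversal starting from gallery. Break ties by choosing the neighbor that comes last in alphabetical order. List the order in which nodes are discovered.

gallery, workshop, nursery, foyer, closet, attic, office, loft, lab, pantry, hall, porch, kitchen, terrace, studio, sauna, lobby, gym, annex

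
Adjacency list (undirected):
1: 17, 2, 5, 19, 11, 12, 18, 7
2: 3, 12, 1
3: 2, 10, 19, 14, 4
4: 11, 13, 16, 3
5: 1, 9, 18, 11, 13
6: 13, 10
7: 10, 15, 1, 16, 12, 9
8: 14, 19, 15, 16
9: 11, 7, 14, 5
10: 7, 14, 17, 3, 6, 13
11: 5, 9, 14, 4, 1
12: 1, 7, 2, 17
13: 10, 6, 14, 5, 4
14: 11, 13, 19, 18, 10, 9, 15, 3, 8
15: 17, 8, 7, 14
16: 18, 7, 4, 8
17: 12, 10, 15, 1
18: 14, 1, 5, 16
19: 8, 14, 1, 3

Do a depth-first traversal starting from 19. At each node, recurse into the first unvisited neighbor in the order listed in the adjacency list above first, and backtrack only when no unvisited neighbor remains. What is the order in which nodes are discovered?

19, 8, 14, 11, 5, 1, 17, 12, 7, 10, 3, 2, 4, 13, 6, 16, 18, 15, 9

Visit 19
19 → 8
8 → 14
14 → 11
11 → 5
5 → 1
1 → 17
17 → 12
12 → 7
7 → 10
10 → 3
3 → 2
3 → 4
4 → 13
13 → 6
4 → 16
16 → 18
7 → 15
7 → 9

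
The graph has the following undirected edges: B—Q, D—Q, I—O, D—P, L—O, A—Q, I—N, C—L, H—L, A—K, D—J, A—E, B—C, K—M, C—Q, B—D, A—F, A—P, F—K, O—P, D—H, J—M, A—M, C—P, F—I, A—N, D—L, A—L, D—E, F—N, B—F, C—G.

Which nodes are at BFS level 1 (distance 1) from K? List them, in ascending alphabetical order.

A, F, M

Level 0: K
Level 1: A, F, M
Level 2: B, E, I, J, L, N, P, Q
Level 3: C, D, H, O
Level 4: G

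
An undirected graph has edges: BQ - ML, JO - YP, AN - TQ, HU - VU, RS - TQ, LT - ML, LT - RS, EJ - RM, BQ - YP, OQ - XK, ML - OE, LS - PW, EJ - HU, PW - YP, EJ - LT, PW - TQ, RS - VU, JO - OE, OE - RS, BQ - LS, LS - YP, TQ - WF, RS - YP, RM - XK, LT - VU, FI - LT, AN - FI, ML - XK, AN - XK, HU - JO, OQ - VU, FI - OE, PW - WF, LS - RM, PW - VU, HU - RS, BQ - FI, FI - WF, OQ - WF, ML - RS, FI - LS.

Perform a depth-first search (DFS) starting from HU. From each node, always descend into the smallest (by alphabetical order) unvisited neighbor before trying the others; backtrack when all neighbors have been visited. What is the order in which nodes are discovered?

Visit HU
HU → EJ
EJ → LT
LT → FI
FI → AN
AN → TQ
TQ → PW
PW → LS
LS → BQ
BQ → ML
ML → OE
OE → JO
JO → YP
YP → RS
RS → VU
VU → OQ
OQ → WF
OQ → XK
XK → RM

HU, EJ, LT, FI, AN, TQ, PW, LS, BQ, ML, OE, JO, YP, RS, VU, OQ, WF, XK, RM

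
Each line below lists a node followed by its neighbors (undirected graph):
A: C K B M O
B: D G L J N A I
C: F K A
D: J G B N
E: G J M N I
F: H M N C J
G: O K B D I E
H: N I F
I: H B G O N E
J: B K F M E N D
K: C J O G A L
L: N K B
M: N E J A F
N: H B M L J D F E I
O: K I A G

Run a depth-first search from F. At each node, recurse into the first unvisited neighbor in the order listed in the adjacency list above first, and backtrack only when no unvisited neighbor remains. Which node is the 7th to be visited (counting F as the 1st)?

Visit F
F → H
H → N
N → B
B → D
D → J
J → K
K → C
C → A
A → M
M → E
E → G
G → O
O → I
K → L

Visit order: F, H, N, B, D, J, K, C, A, M, E, G, O, I, L

K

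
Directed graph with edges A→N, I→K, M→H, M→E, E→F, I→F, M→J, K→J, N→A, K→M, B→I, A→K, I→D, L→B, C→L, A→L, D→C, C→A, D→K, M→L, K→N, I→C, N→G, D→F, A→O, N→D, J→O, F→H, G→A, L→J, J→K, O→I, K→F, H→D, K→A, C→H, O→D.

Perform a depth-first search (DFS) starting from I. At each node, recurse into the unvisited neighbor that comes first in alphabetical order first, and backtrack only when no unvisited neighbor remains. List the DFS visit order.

I → C → A → K → F → H → D → J → O → M → E → L → B → N → G

Visit I
I → C
C → A
A → K
K → F
F → H
H → D
K → J
J → O
K → M
M → E
M → L
L → B
K → N
N → G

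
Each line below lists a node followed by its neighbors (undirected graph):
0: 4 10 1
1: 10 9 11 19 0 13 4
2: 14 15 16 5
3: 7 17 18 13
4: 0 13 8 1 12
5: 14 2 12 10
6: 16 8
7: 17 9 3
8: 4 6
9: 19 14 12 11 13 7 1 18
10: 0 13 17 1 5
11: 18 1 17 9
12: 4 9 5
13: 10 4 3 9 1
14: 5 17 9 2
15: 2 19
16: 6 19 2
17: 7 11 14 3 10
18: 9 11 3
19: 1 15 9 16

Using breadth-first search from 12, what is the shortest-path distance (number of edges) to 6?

Level 0: 12
Level 1: 4, 5, 9
Level 2: 0, 1, 2, 7, 8, 10, 11, 13, 14, 18, 19
Level 3: 3, 6, 15, 16, 17
6 first appears at level 3.

3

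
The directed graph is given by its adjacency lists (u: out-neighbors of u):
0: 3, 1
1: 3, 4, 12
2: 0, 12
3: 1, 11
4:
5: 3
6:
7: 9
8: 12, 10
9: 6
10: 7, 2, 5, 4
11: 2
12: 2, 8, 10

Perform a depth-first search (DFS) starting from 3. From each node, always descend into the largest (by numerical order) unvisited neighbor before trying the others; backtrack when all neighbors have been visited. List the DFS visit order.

Visit 3
3 → 11
11 → 2
2 → 12
12 → 10
10 → 7
7 → 9
9 → 6
10 → 5
10 → 4
12 → 8
2 → 0
0 → 1

3, 11, 2, 12, 10, 7, 9, 6, 5, 4, 8, 0, 1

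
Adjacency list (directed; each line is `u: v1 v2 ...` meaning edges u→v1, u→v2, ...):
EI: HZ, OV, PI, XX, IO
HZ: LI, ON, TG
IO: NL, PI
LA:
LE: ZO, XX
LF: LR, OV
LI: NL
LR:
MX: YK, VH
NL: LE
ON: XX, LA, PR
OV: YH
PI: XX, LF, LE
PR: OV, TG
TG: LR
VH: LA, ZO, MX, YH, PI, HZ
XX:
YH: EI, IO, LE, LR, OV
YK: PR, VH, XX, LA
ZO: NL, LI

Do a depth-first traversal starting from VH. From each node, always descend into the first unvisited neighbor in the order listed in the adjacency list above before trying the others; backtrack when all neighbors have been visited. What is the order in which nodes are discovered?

VH, LA, ZO, NL, LE, XX, LI, MX, YK, PR, OV, YH, EI, HZ, ON, TG, LR, PI, LF, IO

Visit VH
VH → LA
VH → ZO
ZO → NL
NL → LE
LE → XX
ZO → LI
VH → MX
MX → YK
YK → PR
PR → OV
OV → YH
YH → EI
EI → HZ
HZ → ON
HZ → TG
TG → LR
EI → PI
PI → LF
EI → IO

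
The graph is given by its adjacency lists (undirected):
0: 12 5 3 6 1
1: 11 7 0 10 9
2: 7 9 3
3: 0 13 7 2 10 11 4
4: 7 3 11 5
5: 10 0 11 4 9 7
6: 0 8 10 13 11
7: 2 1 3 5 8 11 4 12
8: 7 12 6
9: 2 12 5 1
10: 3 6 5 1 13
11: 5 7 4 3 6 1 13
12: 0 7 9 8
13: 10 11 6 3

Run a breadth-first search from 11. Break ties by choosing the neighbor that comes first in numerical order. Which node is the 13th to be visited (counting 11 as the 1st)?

Visit 11; enqueue 1, 3, 4, 5, 6, 7, 13 → queue [1, 3, 4, 5, 6, 7, 13]
Visit 1; enqueue 0, 9, 10 → queue [3, 4, 5, 6, 7, 13, 0, 9, 10]
Visit 3; enqueue 2 → queue [4, 5, 6, 7, 13, 0, 9, 10, 2]
Visit 4 → queue [5, 6, 7, 13, 0, 9, 10, 2]
Visit 5 → queue [6, 7, 13, 0, 9, 10, 2]
Visit 6; enqueue 8 → queue [7, 13, 0, 9, 10, 2, 8]
Visit 7; enqueue 12 → queue [13, 0, 9, 10, 2, 8, 12]
Visit 13 → queue [0, 9, 10, 2, 8, 12]
Visit 0 → queue [9, 10, 2, 8, 12]
Visit 9 → queue [10, 2, 8, 12]
Visit 10 → queue [2, 8, 12]
Visit 2 → queue [8, 12]
Visit 8 → queue [12]
Visit 12 → queue []

Visit order: 11, 1, 3, 4, 5, 6, 7, 13, 0, 9, 10, 2, 8, 12

8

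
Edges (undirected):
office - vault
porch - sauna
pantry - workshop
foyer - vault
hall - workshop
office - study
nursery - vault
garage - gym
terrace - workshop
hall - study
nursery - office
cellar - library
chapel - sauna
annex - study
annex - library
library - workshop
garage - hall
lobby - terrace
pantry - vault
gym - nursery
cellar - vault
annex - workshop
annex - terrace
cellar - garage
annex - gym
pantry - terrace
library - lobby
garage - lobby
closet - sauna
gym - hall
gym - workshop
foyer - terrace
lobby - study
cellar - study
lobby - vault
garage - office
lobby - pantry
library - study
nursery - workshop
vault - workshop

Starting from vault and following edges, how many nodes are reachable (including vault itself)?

BFS from vault visits: vault, workshop, pantry, office, nursery, lobby, foyer, cellar, terrace, library, hall, gym, annex, study, garage
Reachable nodes: 15 of 19 total.

15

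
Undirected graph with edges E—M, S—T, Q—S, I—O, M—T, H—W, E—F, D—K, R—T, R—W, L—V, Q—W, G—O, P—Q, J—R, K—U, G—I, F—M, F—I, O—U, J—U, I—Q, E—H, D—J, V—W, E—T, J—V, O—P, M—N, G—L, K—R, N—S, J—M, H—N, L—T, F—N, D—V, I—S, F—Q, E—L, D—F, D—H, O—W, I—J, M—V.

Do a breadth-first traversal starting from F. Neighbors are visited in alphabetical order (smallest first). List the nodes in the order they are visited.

F D E I M N Q H J K V L T G O S P W R U

Visit F; enqueue D, E, I, M, N, Q → queue [D, E, I, M, N, Q]
Visit D; enqueue H, J, K, V → queue [E, I, M, N, Q, H, J, K, V]
Visit E; enqueue L, T → queue [I, M, N, Q, H, J, K, V, L, T]
Visit I; enqueue G, O, S → queue [M, N, Q, H, J, K, V, L, T, G, O, S]
Visit M → queue [N, Q, H, J, K, V, L, T, G, O, S]
Visit N → queue [Q, H, J, K, V, L, T, G, O, S]
Visit Q; enqueue P, W → queue [H, J, K, V, L, T, G, O, S, P, W]
Visit H → queue [J, K, V, L, T, G, O, S, P, W]
Visit J; enqueue R, U → queue [K, V, L, T, G, O, S, P, W, R, U]
Visit K → queue [V, L, T, G, O, S, P, W, R, U]
Visit V → queue [L, T, G, O, S, P, W, R, U]
Visit L → queue [T, G, O, S, P, W, R, U]
Visit T → queue [G, O, S, P, W, R, U]
Visit G → queue [O, S, P, W, R, U]
Visit O → queue [S, P, W, R, U]
Visit S → queue [P, W, R, U]
Visit P → queue [W, R, U]
Visit W → queue [R, U]
Visit R → queue [U]
Visit U → queue []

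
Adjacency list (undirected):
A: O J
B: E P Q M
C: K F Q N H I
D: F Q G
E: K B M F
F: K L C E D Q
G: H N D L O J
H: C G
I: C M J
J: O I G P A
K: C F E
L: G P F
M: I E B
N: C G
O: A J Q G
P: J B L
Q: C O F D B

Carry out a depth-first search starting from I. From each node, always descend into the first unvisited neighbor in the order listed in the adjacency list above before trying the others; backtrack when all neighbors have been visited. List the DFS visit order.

Visit I
I → C
C → K
K → F
F → L
L → G
G → H
G → N
G → D
D → Q
Q → O
O → A
A → J
J → P
P → B
B → E
E → M

I → C → K → F → L → G → H → N → D → Q → O → A → J → P → B → E → M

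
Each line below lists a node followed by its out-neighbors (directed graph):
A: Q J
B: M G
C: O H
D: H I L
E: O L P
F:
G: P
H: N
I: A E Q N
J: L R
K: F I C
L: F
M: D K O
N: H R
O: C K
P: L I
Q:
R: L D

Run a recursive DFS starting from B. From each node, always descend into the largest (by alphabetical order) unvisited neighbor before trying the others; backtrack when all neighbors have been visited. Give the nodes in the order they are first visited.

Visit B
B → M
M → O
O → K
K → I
I → Q
I → N
N → R
R → L
L → F
R → D
D → H
I → E
E → P
I → A
A → J
K → C
B → G

B, M, O, K, I, Q, N, R, L, F, D, H, E, P, A, J, C, G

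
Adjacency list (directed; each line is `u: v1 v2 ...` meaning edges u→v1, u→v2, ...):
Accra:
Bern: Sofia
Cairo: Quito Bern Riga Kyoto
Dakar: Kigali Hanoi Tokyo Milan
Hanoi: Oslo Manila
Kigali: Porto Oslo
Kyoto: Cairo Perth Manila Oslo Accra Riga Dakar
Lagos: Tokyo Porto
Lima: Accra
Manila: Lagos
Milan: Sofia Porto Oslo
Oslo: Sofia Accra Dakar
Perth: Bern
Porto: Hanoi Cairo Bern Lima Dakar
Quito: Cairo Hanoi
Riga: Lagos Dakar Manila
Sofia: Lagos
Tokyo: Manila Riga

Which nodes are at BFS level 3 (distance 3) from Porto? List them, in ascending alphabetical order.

Lagos, Perth

Level 0: Porto
Level 1: Bern, Cairo, Dakar, Hanoi, Lima
Level 2: Accra, Kigali, Kyoto, Manila, Milan, Oslo, Quito, Riga, Sofia, Tokyo
Level 3: Lagos, Perth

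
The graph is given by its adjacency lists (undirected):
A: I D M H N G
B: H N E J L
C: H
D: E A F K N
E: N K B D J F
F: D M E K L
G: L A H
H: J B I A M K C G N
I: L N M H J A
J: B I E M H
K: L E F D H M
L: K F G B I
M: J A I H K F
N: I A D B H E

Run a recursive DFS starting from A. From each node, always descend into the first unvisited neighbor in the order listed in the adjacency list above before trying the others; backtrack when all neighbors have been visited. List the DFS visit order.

A, I, L, K, E, N, D, F, M, J, B, H, C, G

Visit A
A → I
I → L
L → K
K → E
E → N
N → D
D → F
F → M
M → J
J → B
B → H
H → C
H → G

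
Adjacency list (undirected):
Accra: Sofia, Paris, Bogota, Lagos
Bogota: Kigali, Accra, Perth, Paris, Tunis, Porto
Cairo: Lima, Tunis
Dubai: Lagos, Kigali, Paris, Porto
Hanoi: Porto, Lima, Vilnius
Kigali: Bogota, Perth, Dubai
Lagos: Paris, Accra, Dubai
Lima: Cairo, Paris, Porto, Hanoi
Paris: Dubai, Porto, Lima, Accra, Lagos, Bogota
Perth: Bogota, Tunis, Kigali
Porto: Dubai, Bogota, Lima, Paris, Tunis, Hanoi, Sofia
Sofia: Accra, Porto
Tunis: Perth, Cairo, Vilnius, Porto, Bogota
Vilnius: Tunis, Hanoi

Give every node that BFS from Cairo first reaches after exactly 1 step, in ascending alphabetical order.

Level 0: Cairo
Level 1: Lima, Tunis
Level 2: Bogota, Hanoi, Paris, Perth, Porto, Vilnius
Level 3: Accra, Dubai, Kigali, Lagos, Sofia

Lima, Tunis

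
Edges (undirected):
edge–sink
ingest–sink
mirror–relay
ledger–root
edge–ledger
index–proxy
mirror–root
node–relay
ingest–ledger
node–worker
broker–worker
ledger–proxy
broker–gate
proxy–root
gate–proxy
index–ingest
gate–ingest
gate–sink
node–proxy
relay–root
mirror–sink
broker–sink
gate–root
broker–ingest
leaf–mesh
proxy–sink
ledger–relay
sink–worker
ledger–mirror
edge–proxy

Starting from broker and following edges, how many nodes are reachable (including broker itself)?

13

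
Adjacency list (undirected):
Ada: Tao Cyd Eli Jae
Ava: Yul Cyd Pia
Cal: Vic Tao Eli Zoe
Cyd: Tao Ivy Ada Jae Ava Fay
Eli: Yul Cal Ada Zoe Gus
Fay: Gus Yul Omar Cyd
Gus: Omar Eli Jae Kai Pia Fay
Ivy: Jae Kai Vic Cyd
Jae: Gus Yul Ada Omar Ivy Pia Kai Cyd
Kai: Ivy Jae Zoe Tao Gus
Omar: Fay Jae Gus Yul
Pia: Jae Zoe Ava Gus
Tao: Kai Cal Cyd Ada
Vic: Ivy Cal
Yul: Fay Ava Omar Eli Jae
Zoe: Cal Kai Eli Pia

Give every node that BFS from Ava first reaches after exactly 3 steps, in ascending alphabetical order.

Cal, Kai, Vic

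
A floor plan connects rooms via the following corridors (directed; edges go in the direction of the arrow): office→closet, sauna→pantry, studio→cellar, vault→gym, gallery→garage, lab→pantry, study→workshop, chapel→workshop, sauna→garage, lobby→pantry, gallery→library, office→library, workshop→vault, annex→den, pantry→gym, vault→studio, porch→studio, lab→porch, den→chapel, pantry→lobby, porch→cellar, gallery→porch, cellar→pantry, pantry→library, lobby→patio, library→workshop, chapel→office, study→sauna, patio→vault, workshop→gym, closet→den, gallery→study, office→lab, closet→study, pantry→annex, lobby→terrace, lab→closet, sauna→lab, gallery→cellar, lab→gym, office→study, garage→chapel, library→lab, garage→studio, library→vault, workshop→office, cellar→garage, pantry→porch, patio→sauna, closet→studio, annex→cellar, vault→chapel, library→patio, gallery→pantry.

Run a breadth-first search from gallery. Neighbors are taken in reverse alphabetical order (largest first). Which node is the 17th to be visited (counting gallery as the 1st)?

chapel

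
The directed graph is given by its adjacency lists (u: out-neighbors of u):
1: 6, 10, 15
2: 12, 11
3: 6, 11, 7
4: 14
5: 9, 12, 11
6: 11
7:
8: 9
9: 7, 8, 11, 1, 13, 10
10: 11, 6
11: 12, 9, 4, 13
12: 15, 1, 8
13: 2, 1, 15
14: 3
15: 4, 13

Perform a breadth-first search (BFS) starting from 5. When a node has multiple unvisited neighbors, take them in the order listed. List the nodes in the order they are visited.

Visit 5; enqueue 9, 12, 11 → queue [9, 12, 11]
Visit 9; enqueue 7, 8, 1, 13, 10 → queue [12, 11, 7, 8, 1, 13, 10]
Visit 12; enqueue 15 → queue [11, 7, 8, 1, 13, 10, 15]
Visit 11; enqueue 4 → queue [7, 8, 1, 13, 10, 15, 4]
Visit 7 → queue [8, 1, 13, 10, 15, 4]
Visit 8 → queue [1, 13, 10, 15, 4]
Visit 1; enqueue 6 → queue [13, 10, 15, 4, 6]
Visit 13; enqueue 2 → queue [10, 15, 4, 6, 2]
Visit 10 → queue [15, 4, 6, 2]
Visit 15 → queue [4, 6, 2]
Visit 4; enqueue 14 → queue [6, 2, 14]
Visit 6 → queue [2, 14]
Visit 2 → queue [14]
Visit 14; enqueue 3 → queue [3]
Visit 3 → queue []

5 -> 9 -> 12 -> 11 -> 7 -> 8 -> 1 -> 13 -> 10 -> 15 -> 4 -> 6 -> 2 -> 14 -> 3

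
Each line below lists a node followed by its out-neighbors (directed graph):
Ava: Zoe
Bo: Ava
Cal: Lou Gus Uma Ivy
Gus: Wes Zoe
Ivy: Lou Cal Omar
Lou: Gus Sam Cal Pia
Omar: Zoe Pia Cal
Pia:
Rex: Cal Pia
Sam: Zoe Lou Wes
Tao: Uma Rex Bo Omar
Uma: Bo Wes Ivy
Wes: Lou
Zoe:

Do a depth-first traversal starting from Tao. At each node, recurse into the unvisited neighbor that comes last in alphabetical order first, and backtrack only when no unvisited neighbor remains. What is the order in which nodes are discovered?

Tao Uma Wes Lou Sam Zoe Pia Gus Cal Ivy Omar Bo Ava Rex

Visit Tao
Tao → Uma
Uma → Wes
Wes → Lou
Lou → Sam
Sam → Zoe
Lou → Pia
Lou → Gus
Lou → Cal
Cal → Ivy
Ivy → Omar
Uma → Bo
Bo → Ava
Tao → Rex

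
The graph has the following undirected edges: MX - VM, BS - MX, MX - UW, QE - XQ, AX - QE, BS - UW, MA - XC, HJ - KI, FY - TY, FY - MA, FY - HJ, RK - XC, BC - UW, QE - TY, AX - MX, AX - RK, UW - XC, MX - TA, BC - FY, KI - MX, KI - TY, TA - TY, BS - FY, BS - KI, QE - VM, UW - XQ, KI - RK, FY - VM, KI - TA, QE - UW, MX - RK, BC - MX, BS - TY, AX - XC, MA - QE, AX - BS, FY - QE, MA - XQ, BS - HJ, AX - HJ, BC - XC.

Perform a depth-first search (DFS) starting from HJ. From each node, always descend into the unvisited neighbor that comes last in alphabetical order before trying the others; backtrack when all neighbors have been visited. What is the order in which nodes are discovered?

HJ, KI, TY, TA, MX, VM, QE, XQ, UW, XC, RK, AX, BS, FY, MA, BC

Visit HJ
HJ → KI
KI → TY
TY → TA
TA → MX
MX → VM
VM → QE
QE → XQ
XQ → UW
UW → XC
XC → RK
RK → AX
AX → BS
BS → FY
FY → MA
FY → BC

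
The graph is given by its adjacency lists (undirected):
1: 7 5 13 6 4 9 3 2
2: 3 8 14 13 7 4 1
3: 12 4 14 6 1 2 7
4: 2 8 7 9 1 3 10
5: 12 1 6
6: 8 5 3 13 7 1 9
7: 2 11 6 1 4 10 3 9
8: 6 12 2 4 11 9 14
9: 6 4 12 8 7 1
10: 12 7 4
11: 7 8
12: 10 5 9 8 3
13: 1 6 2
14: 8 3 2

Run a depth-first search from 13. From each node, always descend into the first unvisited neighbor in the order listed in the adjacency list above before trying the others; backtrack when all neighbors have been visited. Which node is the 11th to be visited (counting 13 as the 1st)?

5

Visit 13
13 → 1
1 → 7
7 → 2
2 → 3
3 → 12
12 → 10
10 → 4
4 → 8
8 → 6
6 → 5
6 → 9
8 → 11
8 → 14

Visit order: 13, 1, 7, 2, 3, 12, 10, 4, 8, 6, 5, 9, 11, 14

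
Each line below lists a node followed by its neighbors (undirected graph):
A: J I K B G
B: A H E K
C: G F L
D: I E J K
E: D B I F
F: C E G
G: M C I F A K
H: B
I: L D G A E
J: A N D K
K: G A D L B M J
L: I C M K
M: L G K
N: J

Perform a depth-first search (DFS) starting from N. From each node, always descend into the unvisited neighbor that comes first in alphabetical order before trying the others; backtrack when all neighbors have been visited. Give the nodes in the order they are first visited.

N → J → A → B → E → D → I → G → C → F → L → K → M → H

Visit N
N → J
J → A
A → B
B → E
E → D
D → I
I → G
G → C
C → F
C → L
L → K
K → M
B → H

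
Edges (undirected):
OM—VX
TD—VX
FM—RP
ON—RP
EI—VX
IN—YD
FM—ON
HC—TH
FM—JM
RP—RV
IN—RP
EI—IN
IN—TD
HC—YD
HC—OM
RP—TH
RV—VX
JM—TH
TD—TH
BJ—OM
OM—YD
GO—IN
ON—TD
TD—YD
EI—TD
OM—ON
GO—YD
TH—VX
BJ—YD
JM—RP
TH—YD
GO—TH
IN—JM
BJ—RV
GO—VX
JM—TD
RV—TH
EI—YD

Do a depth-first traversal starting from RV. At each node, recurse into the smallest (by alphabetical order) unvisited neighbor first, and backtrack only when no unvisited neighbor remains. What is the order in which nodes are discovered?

Visit RV
RV → BJ
BJ → OM
OM → HC
HC → TH
TH → GO
GO → IN
IN → EI
EI → TD
TD → JM
JM → FM
FM → ON
ON → RP
TD → VX
TD → YD

RV, BJ, OM, HC, TH, GO, IN, EI, TD, JM, FM, ON, RP, VX, YD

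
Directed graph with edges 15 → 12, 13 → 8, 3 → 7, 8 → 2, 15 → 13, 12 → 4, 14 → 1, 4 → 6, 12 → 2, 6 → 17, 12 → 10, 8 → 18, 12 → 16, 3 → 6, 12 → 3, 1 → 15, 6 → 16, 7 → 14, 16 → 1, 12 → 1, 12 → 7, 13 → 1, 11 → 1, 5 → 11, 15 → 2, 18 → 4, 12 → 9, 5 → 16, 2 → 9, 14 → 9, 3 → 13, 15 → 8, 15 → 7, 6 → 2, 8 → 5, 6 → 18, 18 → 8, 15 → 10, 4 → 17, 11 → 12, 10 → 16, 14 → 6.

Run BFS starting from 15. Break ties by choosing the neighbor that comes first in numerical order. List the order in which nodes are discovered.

Visit 15; enqueue 2, 7, 8, 10, 12, 13 → queue [2, 7, 8, 10, 12, 13]
Visit 2; enqueue 9 → queue [7, 8, 10, 12, 13, 9]
Visit 7; enqueue 14 → queue [8, 10, 12, 13, 9, 14]
Visit 8; enqueue 5, 18 → queue [10, 12, 13, 9, 14, 5, 18]
Visit 10; enqueue 16 → queue [12, 13, 9, 14, 5, 18, 16]
Visit 12; enqueue 1, 3, 4 → queue [13, 9, 14, 5, 18, 16, 1, 3, 4]
Visit 13 → queue [9, 14, 5, 18, 16, 1, 3, 4]
Visit 9 → queue [14, 5, 18, 16, 1, 3, 4]
Visit 14; enqueue 6 → queue [5, 18, 16, 1, 3, 4, 6]
Visit 5; enqueue 11 → queue [18, 16, 1, 3, 4, 6, 11]
Visit 18 → queue [16, 1, 3, 4, 6, 11]
Visit 16 → queue [1, 3, 4, 6, 11]
Visit 1 → queue [3, 4, 6, 11]
Visit 3 → queue [4, 6, 11]
Visit 4; enqueue 17 → queue [6, 11, 17]
Visit 6 → queue [11, 17]
Visit 11 → queue [17]
Visit 17 → queue []

15 2 7 8 10 12 13 9 14 5 18 16 1 3 4 6 11 17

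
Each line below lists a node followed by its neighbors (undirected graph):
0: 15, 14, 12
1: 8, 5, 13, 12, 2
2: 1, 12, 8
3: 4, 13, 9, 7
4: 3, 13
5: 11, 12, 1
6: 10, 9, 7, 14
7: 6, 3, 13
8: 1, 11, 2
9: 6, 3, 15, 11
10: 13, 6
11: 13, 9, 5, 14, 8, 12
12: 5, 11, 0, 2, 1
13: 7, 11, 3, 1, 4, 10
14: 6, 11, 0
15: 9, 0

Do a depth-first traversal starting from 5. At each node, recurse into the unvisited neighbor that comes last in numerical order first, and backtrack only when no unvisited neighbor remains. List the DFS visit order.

Visit 5
5 → 12
12 → 11
11 → 14
14 → 6
6 → 10
10 → 13
13 → 7
7 → 3
3 → 9
9 → 15
15 → 0
3 → 4
13 → 1
1 → 8
8 → 2

5 -> 12 -> 11 -> 14 -> 6 -> 10 -> 13 -> 7 -> 3 -> 9 -> 15 -> 0 -> 4 -> 1 -> 8 -> 2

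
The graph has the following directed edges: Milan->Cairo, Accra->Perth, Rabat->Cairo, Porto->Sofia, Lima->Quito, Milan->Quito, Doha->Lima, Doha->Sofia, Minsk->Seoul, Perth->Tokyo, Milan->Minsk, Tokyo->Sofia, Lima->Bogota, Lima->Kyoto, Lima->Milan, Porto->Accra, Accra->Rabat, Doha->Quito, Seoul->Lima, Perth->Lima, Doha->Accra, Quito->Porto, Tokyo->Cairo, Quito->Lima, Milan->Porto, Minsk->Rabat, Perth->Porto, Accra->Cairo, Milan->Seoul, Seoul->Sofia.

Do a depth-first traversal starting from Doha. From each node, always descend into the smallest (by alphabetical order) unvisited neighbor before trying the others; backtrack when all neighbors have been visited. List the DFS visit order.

Visit Doha
Doha → Accra
Accra → Cairo
Accra → Perth
Perth → Lima
Lima → Bogota
Lima → Kyoto
Lima → Milan
Milan → Minsk
Minsk → Rabat
Minsk → Seoul
Seoul → Sofia
Milan → Porto
Milan → Quito
Perth → Tokyo

Doha Accra Cairo Perth Lima Bogota Kyoto Milan Minsk Rabat Seoul Sofia Porto Quito Tokyo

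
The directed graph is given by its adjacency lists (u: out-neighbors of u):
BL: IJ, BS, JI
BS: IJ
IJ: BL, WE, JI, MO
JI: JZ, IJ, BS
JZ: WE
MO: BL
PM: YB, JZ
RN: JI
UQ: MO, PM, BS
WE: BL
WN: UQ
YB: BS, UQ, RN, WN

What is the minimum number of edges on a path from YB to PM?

2

Level 0: YB
Level 1: BS, RN, UQ, WN
Level 2: IJ, JI, MO, PM
Level 3: BL, JZ, WE
PM first appears at level 2.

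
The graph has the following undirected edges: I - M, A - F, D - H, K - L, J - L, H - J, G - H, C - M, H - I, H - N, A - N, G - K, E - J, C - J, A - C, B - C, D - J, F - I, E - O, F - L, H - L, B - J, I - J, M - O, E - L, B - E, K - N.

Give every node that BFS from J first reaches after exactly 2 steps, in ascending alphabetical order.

Level 0: J
Level 1: B, C, D, E, H, I, L
Level 2: A, F, G, K, M, N, O

A, F, G, K, M, N, O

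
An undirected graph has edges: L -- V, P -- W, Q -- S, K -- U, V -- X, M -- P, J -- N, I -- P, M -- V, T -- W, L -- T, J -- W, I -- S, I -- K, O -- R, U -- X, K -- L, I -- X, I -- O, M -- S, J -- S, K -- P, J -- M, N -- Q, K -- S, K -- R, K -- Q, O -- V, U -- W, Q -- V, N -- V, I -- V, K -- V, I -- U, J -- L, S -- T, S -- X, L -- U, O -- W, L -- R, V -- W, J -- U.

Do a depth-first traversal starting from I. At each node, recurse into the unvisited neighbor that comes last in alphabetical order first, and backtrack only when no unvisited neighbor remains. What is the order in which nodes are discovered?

Visit I
I → X
X → V
V → W
W → U
U → L
L → T
T → S
S → Q
Q → N
N → J
J → M
M → P
P → K
K → R
R → O

I -> X -> V -> W -> U -> L -> T -> S -> Q -> N -> J -> M -> P -> K -> R -> O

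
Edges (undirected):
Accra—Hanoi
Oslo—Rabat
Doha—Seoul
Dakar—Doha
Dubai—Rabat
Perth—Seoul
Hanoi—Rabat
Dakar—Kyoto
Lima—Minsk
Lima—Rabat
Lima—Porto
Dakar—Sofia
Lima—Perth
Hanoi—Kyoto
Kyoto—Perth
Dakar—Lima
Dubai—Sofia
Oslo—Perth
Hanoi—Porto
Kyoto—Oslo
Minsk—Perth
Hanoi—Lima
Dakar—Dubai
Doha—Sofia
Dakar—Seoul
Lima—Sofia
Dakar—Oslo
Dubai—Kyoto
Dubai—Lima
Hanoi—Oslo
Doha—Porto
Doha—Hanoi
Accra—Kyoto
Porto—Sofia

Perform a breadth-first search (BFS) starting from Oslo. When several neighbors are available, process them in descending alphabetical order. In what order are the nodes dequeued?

Oslo, Rabat, Perth, Kyoto, Hanoi, Dakar, Lima, Dubai, Seoul, Minsk, Accra, Porto, Doha, Sofia

Visit Oslo; enqueue Rabat, Perth, Kyoto, Hanoi, Dakar → queue [Rabat, Perth, Kyoto, Hanoi, Dakar]
Visit Rabat; enqueue Lima, Dubai → queue [Perth, Kyoto, Hanoi, Dakar, Lima, Dubai]
Visit Perth; enqueue Seoul, Minsk → queue [Kyoto, Hanoi, Dakar, Lima, Dubai, Seoul, Minsk]
Visit Kyoto; enqueue Accra → queue [Hanoi, Dakar, Lima, Dubai, Seoul, Minsk, Accra]
Visit Hanoi; enqueue Porto, Doha → queue [Dakar, Lima, Dubai, Seoul, Minsk, Accra, Porto, Doha]
Visit Dakar; enqueue Sofia → queue [Lima, Dubai, Seoul, Minsk, Accra, Porto, Doha, Sofia]
Visit Lima → queue [Dubai, Seoul, Minsk, Accra, Porto, Doha, Sofia]
Visit Dubai → queue [Seoul, Minsk, Accra, Porto, Doha, Sofia]
Visit Seoul → queue [Minsk, Accra, Porto, Doha, Sofia]
Visit Minsk → queue [Accra, Porto, Doha, Sofia]
Visit Accra → queue [Porto, Doha, Sofia]
Visit Porto → queue [Doha, Sofia]
Visit Doha → queue [Sofia]
Visit Sofia → queue []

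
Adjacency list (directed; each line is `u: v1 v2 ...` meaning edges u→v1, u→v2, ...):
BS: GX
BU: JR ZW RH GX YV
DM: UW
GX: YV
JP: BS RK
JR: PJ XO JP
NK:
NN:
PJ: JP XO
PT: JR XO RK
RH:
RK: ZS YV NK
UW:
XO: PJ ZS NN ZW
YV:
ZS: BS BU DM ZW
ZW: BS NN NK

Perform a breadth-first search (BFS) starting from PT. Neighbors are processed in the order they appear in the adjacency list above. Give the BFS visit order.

PT -> JR -> XO -> RK -> PJ -> JP -> ZS -> NN -> ZW -> YV -> NK -> BS -> BU -> DM -> GX -> RH -> UW

Visit PT; enqueue JR, XO, RK → queue [JR, XO, RK]
Visit JR; enqueue PJ, JP → queue [XO, RK, PJ, JP]
Visit XO; enqueue ZS, NN, ZW → queue [RK, PJ, JP, ZS, NN, ZW]
Visit RK; enqueue YV, NK → queue [PJ, JP, ZS, NN, ZW, YV, NK]
Visit PJ → queue [JP, ZS, NN, ZW, YV, NK]
Visit JP; enqueue BS → queue [ZS, NN, ZW, YV, NK, BS]
Visit ZS; enqueue BU, DM → queue [NN, ZW, YV, NK, BS, BU, DM]
Visit NN → queue [ZW, YV, NK, BS, BU, DM]
Visit ZW → queue [YV, NK, BS, BU, DM]
Visit YV → queue [NK, BS, BU, DM]
Visit NK → queue [BS, BU, DM]
Visit BS; enqueue GX → queue [BU, DM, GX]
Visit BU; enqueue RH → queue [DM, GX, RH]
Visit DM; enqueue UW → queue [GX, RH, UW]
Visit GX → queue [RH, UW]
Visit RH → queue [UW]
Visit UW → queue []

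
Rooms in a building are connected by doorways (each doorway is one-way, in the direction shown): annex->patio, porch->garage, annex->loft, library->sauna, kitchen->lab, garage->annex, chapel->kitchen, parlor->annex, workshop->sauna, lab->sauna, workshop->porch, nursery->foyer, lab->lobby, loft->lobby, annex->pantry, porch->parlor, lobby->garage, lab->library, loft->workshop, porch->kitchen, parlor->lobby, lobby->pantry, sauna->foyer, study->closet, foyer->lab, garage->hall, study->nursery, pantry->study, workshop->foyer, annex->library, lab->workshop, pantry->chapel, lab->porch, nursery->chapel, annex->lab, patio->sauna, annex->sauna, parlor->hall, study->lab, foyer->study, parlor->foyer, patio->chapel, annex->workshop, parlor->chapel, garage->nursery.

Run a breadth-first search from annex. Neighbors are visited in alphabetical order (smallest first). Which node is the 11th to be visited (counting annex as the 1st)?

chapel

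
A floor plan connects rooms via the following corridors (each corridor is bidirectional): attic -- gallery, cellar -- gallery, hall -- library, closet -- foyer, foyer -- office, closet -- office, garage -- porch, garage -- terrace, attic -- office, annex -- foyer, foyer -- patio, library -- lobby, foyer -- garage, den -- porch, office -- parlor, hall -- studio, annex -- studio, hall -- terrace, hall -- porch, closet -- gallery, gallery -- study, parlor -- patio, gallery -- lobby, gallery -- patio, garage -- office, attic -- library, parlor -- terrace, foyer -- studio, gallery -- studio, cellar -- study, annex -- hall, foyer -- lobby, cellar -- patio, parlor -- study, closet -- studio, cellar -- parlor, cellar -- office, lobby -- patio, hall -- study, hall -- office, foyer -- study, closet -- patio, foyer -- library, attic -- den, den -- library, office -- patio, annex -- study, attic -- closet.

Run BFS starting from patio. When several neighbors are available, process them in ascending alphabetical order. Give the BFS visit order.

patio -> cellar -> closet -> foyer -> gallery -> lobby -> office -> parlor -> study -> attic -> studio -> annex -> garage -> library -> hall -> terrace -> den -> porch

Visit patio; enqueue cellar, closet, foyer, gallery, lobby, office, parlor → queue [cellar, closet, foyer, gallery, lobby, office, parlor]
Visit cellar; enqueue study → queue [closet, foyer, gallery, lobby, office, parlor, study]
Visit closet; enqueue attic, studio → queue [foyer, gallery, lobby, office, parlor, study, attic, studio]
Visit foyer; enqueue annex, garage, library → queue [gallery, lobby, office, parlor, study, attic, studio, annex, garage, library]
Visit gallery → queue [lobby, office, parlor, study, attic, studio, annex, garage, library]
Visit lobby → queue [office, parlor, study, attic, studio, annex, garage, library]
Visit office; enqueue hall → queue [parlor, study, attic, studio, annex, garage, library, hall]
Visit parlor; enqueue terrace → queue [study, attic, studio, annex, garage, library, hall, terrace]
Visit study → queue [attic, studio, annex, garage, library, hall, terrace]
Visit attic; enqueue den → queue [studio, annex, garage, library, hall, terrace, den]
Visit studio → queue [annex, garage, library, hall, terrace, den]
Visit annex → queue [garage, library, hall, terrace, den]
Visit garage; enqueue porch → queue [library, hall, terrace, den, porch]
Visit library → queue [hall, terrace, den, porch]
Visit hall → queue [terrace, den, porch]
Visit terrace → queue [den, porch]
Visit den → queue [porch]
Visit porch → queue []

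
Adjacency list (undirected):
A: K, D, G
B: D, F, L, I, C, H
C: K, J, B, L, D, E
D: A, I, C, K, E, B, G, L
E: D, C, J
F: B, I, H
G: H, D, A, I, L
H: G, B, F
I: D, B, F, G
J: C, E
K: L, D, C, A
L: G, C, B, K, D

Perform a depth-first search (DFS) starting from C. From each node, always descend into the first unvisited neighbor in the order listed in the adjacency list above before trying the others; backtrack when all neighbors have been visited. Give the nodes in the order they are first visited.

Visit C
C → K
K → L
L → G
G → H
H → B
B → D
D → A
D → I
I → F
D → E
E → J

C K L G H B D A I F E J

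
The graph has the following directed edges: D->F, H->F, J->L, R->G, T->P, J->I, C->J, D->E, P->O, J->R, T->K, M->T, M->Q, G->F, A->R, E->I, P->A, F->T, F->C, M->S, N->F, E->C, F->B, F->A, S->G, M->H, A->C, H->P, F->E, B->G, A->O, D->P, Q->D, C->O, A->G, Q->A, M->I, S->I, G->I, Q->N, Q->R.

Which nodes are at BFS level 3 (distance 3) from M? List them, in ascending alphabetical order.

Level 0: M
Level 1: H, I, Q, S, T
Level 2: A, D, F, G, K, N, P, R
Level 3: B, C, E, O
Level 4: J
Level 5: L

B, C, E, O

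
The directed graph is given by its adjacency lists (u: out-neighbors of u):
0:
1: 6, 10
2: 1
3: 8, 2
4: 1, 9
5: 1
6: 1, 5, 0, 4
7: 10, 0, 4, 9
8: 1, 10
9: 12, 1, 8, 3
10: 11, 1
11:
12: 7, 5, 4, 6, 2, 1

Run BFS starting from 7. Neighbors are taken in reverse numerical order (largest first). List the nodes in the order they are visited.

Visit 7; enqueue 10, 9, 4, 0 → queue [10, 9, 4, 0]
Visit 10; enqueue 11, 1 → queue [9, 4, 0, 11, 1]
Visit 9; enqueue 12, 8, 3 → queue [4, 0, 11, 1, 12, 8, 3]
Visit 4 → queue [0, 11, 1, 12, 8, 3]
Visit 0 → queue [11, 1, 12, 8, 3]
Visit 11 → queue [1, 12, 8, 3]
Visit 1; enqueue 6 → queue [12, 8, 3, 6]
Visit 12; enqueue 5, 2 → queue [8, 3, 6, 5, 2]
Visit 8 → queue [3, 6, 5, 2]
Visit 3 → queue [6, 5, 2]
Visit 6 → queue [5, 2]
Visit 5 → queue [2]
Visit 2 → queue []

7 → 10 → 9 → 4 → 0 → 11 → 1 → 12 → 8 → 3 → 6 → 5 → 2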